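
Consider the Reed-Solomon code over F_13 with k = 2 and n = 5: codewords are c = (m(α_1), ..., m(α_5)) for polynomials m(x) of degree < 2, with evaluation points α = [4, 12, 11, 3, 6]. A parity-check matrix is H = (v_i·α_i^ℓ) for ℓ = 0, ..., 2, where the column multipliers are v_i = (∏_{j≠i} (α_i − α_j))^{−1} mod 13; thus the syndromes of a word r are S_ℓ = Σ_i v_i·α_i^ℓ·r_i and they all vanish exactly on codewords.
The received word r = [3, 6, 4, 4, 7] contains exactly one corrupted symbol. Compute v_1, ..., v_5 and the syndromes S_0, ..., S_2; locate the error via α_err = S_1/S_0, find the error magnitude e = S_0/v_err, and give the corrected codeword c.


S = (2, 6, 5), error at position 4, error magnitude e = 3, c = [3, 6, 4, 1, 7].

Step 1: column multipliers v_i = (∏_{j≠i}(α_i − α_j))^{−1} mod 13.
  i = 1 (α = 4): (4−12)(4−11)(4−3)(4−6) = (−8)·(−7)·1·(−2) = −112 ≡ 5, so v_1 = 5^{−1} = 8 (mod 13).
  i = 2 (α = 12): (12−4)(12−11)(12−3)(12−6) = 8·1·9·6 = 432 ≡ 3, so v_2 = 3^{−1} = 9 (mod 13).
  i = 3 (α = 11): (11−4)(11−12)(11−3)(11−6) = 7·(−1)·8·5 = −280 ≡ 6, so v_3 = 6^{−1} = 11 (mod 13).
  i = 4 (α = 3): (3−4)(3−12)(3−11)(3−6) = (−1)·(−9)·(−8)·(−3) = 216 ≡ 8, so v_4 = 8^{−1} = 5 (mod 13).
  i = 5 (α = 6): (6−4)(6−12)(6−11)(6−3) = 2·(−6)·(−5)·3 = 180 ≡ 11, so v_5 = 11^{−1} = 6 (mod 13).
  v = [8, 9, 11, 5, 6].
Step 2: syndromes of r = [3, 6, 4, 4, 7] (all sums mod 13).
  S_0 = Σ v_i r_i = 8·3 + 9·6 + 11·4 + 5·4 + 6·7 = 184 ≡ 2.
  S_1 = Σ v_i α_i r_i = 8·4·3 + 9·12·6 + 11·11·4 + 5·3·4 + 6·6·7 = 1540 ≡ 6.
  α_i^2 mod 13 = [3, 1, 4, 9, 10].
  S_2 = Σ v_i α_i^2 r_i = 8·3·3 + 9·1·6 + 11·4·4 + 5·9·4 + 6·10·7 = 902 ≡ 5.
  S = (2, 6, 5) ≠ 0, so r is not a codeword (an error is present).
Step 3: locate the error. For a single error e at position i, S_ℓ = v_i·e·α_i^ℓ, so α_err = S_1/S_0.
  S_0^{−1} = 2^{−1} = 7 (mod 13), so α_err = 6·7 = 42 ≡ 3 = α_4. Error position i = 4.
  Consistency check: S_2/S_1 = 5·11 = 55 ≡ 3 = α_err ✓ (single-error assumption holds).
Step 4: error magnitude e = S_0/v_4 = S_0·∏_{j≠4}(α_4 − α_j) = 2·8 = 16 ≡ 3 (mod 13).
Step 5: correct position 4: c_4 = r_4 − e = 4 − 3 ≡ 1 (mod 13). Hence c = [3, 6, 4, 1, 7].
  Check: interpolating c through the α_i gives m(x) = 8 + 2·x (degree < 2) with m(α_i) = c_i for every i, so c is indeed a codeword.


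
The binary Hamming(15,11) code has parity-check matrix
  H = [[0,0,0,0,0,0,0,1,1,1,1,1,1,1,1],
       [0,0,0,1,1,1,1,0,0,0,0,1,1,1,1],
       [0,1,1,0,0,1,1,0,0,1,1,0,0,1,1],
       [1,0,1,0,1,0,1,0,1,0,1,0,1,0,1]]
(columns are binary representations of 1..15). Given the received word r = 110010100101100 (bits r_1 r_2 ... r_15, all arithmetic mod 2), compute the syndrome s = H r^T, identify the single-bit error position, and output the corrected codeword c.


s = (1, 0, 1, 0)^T, error position = 10, corrected codeword c = 110010100001100

Compute s = H r^T mod 2 one row at a time:
  s_1 = 0 + 0 + 1 + 0 + 1 + 1 + 0 + 0 = 3 ≡ 1 (mod 2).
  s_2 = 0 + 1 + 0 + 1 + 1 + 1 + 0 + 0 = 4 ≡ 0 (mod 2).
  s_3 = 1 + 0 + 0 + 1 + 1 + 0 + 0 + 0 = 3 ≡ 1 (mod 2).
  s_4 = 1 + 0 + 1 + 1 + 0 + 0 + 1 + 0 = 4 ≡ 0 (mod 2).
s = (1, 0, 1, 0)^T — this equals column 10 of H (binary 1010), so error is at position 10.
Correct: flip bit 10 of r = 110010100101100 to get c = 110010100001100.


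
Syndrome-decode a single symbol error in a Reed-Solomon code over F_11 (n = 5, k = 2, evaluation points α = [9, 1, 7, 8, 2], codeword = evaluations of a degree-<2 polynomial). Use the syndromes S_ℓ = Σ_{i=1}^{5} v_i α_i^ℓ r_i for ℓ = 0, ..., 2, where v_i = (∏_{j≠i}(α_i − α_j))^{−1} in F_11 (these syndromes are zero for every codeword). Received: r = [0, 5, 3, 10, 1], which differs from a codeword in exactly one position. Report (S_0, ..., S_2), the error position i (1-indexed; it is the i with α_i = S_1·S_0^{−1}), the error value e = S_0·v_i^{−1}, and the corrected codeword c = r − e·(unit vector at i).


S = (8, 6, 10), error at position 1, error magnitude e = 5, c = [6, 5, 3, 10, 1].

Step 1: column multipliers v_i = (∏_{j≠i}(α_i − α_j))^{−1} mod 11.
  i = 1 (α = 9): (9−1)(9−7)(9−8)(9−2) = 8·2·1·7 = 112 ≡ 2, so v_1 = 2^{−1} = 6 (mod 11).
  i = 2 (α = 1): (1−9)(1−7)(1−8)(1−2) = (−8)·(−6)·(−7)·(−1) = 336 ≡ 6, so v_2 = 6^{−1} = 2 (mod 11).
  i = 3 (α = 7): (7−9)(7−1)(7−8)(7−2) = (−2)·6·(−1)·5 = 60 ≡ 5, so v_3 = 5^{−1} = 9 (mod 11).
  i = 4 (α = 8): (8−9)(8−1)(8−7)(8−2) = (−1)·7·1·6 = −42 ≡ 2, so v_4 = 2^{−1} = 6 (mod 11).
  i = 5 (α = 2): (2−9)(2−1)(2−7)(2−8) = (−7)·1·(−5)·(−6) = −210 ≡ 10, so v_5 = 10^{−1} = 10 (mod 11).
  v = [6, 2, 9, 6, 10].
Step 2: syndromes of r = [0, 5, 3, 10, 1] (all sums mod 11).
  S_0 = Σ v_i r_i = 6·0 + 2·5 + 9·3 + 6·10 + 10·1 = 107 ≡ 8.
  S_1 = Σ v_i α_i r_i = 6·9·0 + 2·1·5 + 9·7·3 + 6·8·10 + 10·2·1 = 699 ≡ 6.
  α_i^2 mod 11 = [4, 1, 5, 9, 4].
  S_2 = Σ v_i α_i^2 r_i = 6·4·0 + 2·1·5 + 9·5·3 + 6·9·10 + 10·4·1 = 725 ≡ 10.
  S = (8, 6, 10) ≠ 0, so r is not a codeword (an error is present).
Step 3: locate the error. For a single error e at position i, S_ℓ = v_i·e·α_i^ℓ, so α_err = S_1/S_0.
  S_0^{−1} = 8^{−1} = 7 (mod 11), so α_err = 6·7 = 42 ≡ 9 = α_1. Error position i = 1.
  Consistency check: S_2/S_1 = 10·2 = 20 ≡ 9 = α_err ✓ (single-error assumption holds).
Step 4: error magnitude e = S_0/v_1 = S_0·∏_{j≠1}(α_1 − α_j) = 8·2 = 16 ≡ 5 (mod 11).
Step 5: correct position 1: c_1 = r_1 − e = 0 − 5 ≡ 6 (mod 11). Hence c = [6, 5, 3, 10, 1].
  Check: interpolating c through the α_i gives m(x) = 9 + 7·x (degree < 2) with m(α_i) = c_i for every i, so c is indeed a codeword.


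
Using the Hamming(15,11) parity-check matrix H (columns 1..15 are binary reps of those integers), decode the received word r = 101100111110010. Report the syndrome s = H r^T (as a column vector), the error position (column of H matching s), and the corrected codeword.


s = (1, 1, 1, 1)^T, error position = 15, corrected codeword c = 101100111110011

Compute s = H r^T mod 2 one row at a time:
  s_1 = 1 + 1 + 1 + 1 + 0 + 0 + 1 + 0 = 5 ≡ 1 (mod 2).
  s_2 = 1 + 0 + 0 + 1 + 0 + 0 + 1 + 0 = 3 ≡ 1 (mod 2).
  s_3 = 0 + 1 + 0 + 1 + 1 + 1 + 1 + 0 = 5 ≡ 1 (mod 2).
  s_4 = 1 + 1 + 0 + 1 + 1 + 1 + 0 + 0 = 5 ≡ 1 (mod 2).
s = (1, 1, 1, 1)^T — this equals column 15 of H (binary 1111), so error is at position 15.
Correct: flip bit 15 of r = 101100111110010 to get c = 101100111110011.


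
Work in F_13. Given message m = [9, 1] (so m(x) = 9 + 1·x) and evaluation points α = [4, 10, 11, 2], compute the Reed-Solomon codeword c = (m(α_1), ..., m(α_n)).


c = [0, 6, 7, 11]

Message polynomial: m(x) = 9 + 1·x (mod 13).
For each evaluation point α_i, compute m(α_i) mod 13:
  α_1 = 4: Horner steps 1 → 0, so m(4) = 0.
  α_2 = 10: Horner steps 1 → 6, so m(10) = 6.
  α_3 = 11: Horner steps 1 → 7, so m(11) = 7.
  α_4 = 2: Horner steps 1 → 11, so m(2) = 11.
Codeword c = [0, 6, 7, 11] ∈ F_13^4.


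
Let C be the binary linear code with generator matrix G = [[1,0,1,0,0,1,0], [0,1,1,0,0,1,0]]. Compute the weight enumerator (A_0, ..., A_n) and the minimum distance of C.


Weight distribution: A_0 = 1, A_2 = 1, A_3 = 2. Minimum distance d = 2.

Enumerate all 2^2 = 4 messages m ∈ F_2^2.
For each, compute codeword c = mG in F_2^7, then tally its weight.
  m = 00 → c = 0000000, weight = 0.
  m = 10 → c = 1010010, weight = 3.
  m = 01 → c = 0110010, weight = 3.
  m = 11 → c = 1100000, weight = 2.
Tally weights:
  weight 0: 1 codewords.
  weight 2: 1 codewords.
  weight 3: 2 codewords.
Minimum distance d = smallest w > 0 with A_w > 0 = 2.
Sanity: Σ A_w = 4 = 2^2 = 4 ✓.


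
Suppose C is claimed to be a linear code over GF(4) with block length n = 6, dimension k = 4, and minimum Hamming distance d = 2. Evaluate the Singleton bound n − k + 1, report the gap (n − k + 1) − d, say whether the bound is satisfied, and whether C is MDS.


Singleton RHS = n − k + 1 = 3, slack = 1, bound satisfied, not MDS.

Singleton bound: d ≤ n − k + 1.
Here n = 6, k = 4, so n − k + 1 = 3.
Given d = 2, check d ≤ 3: YES.
Slack = (n − k + 1) − d = 1.
The code is NOT MDS (slack = 1 > 0).
Description: the claimed parameters are [6, 4, 2]_4; such a code would be non-MDS.


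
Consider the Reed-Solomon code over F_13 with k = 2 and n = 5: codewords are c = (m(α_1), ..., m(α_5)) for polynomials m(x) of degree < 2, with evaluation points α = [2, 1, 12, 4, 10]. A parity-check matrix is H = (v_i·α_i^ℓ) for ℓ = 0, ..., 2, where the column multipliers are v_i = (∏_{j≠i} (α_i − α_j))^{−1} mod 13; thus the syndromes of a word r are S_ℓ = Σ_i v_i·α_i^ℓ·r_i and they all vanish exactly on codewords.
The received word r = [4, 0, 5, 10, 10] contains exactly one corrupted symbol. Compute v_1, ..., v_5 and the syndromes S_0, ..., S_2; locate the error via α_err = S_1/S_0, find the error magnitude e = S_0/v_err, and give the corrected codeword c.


S = (12, 9, 10), error at position 4, error magnitude e = 11, c = [4, 0, 5, 12, 10].

Step 1: column multipliers v_i = (∏_{j≠i}(α_i − α_j))^{−1} mod 13.
  i = 1 (α = 2): (2−1)(2−12)(2−4)(2−10) = 1·(−10)·(−2)·(−8) = −160 ≡ 9, so v_1 = 9^{−1} = 3 (mod 13).
  i = 2 (α = 1): (1−2)(1−12)(1−4)(1−10) = (−1)·(−11)·(−3)·(−9) = 297 ≡ 11, so v_2 = 11^{−1} = 6 (mod 13).
  i = 3 (α = 12): (12−2)(12−1)(12−4)(12−10) = 10·11·8·2 = 1760 ≡ 5, so v_3 = 5^{−1} = 8 (mod 13).
  i = 4 (α = 4): (4−2)(4−1)(4−12)(4−10) = 2·3·(−8)·(−6) = 288 ≡ 2, so v_4 = 2^{−1} = 7 (mod 13).
  i = 5 (α = 10): (10−2)(10−1)(10−12)(10−4) = 8·9·(−2)·6 = −864 ≡ 7, so v_5 = 7^{−1} = 2 (mod 13).
  v = [3, 6, 8, 7, 2].
Step 2: syndromes of r = [4, 0, 5, 10, 10] (all sums mod 13).
  S_0 = Σ v_i r_i = 3·4 + 6·0 + 8·5 + 7·10 + 2·10 = 142 ≡ 12.
  S_1 = Σ v_i α_i r_i = 3·2·4 + 6·1·0 + 8·12·5 + 7·4·10 + 2·10·10 = 984 ≡ 9.
  α_i^2 mod 13 = [4, 1, 1, 3, 9].
  S_2 = Σ v_i α_i^2 r_i = 3·4·4 + 6·1·0 + 8·1·5 + 7·3·10 + 2·9·10 = 478 ≡ 10.
  S = (12, 9, 10) ≠ 0, so r is not a codeword (an error is present).
Step 3: locate the error. For a single error e at position i, S_ℓ = v_i·e·α_i^ℓ, so α_err = S_1/S_0.
  S_0^{−1} = 12^{−1} = 12 (mod 13), so α_err = 9·12 = 108 ≡ 4 = α_4. Error position i = 4.
  Consistency check: S_2/S_1 = 10·3 = 30 ≡ 4 = α_err ✓ (single-error assumption holds).
Step 4: error magnitude e = S_0/v_4 = S_0·∏_{j≠4}(α_4 − α_j) = 12·2 = 24 ≡ 11 (mod 13).
Step 5: correct position 4: c_4 = r_4 − e = 10 − 11 ≡ 12 (mod 13). Hence c = [4, 0, 5, 12, 10].
  Check: interpolating c through the α_i gives m(x) = 9 + 4·x (degree < 2) with m(α_i) = c_i for every i, so c is indeed a codeword.


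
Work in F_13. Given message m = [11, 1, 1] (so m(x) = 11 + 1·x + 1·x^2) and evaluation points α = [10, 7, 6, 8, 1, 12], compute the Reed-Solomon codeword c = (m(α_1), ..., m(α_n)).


c = [4, 2, 1, 5, 0, 11]

Message polynomial: m(x) = 11 + 1·x + 1·x^2 (mod 13).
For each evaluation point α_i, compute m(α_i) mod 13:
  α_1 = 10: Horner steps 1 → 11 → 4, so m(10) = 4.
  α_2 = 7: Horner steps 1 → 8 → 2, so m(7) = 2.
  α_3 = 6: Horner steps 1 → 7 → 1, so m(6) = 1.
  α_4 = 8: Horner steps 1 → 9 → 5, so m(8) = 5.
  α_5 = 1: Horner steps 1 → 2 → 0, so m(1) = 0.
  α_6 = 12: Horner steps 1 → 0 → 11, so m(12) = 11.
Codeword c = [4, 2, 1, 5, 0, 11] ∈ F_13^6.


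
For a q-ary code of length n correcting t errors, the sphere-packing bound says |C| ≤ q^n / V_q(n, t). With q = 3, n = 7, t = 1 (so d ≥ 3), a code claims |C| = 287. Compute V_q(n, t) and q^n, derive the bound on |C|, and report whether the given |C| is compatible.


V_q(n, t) = 15, q^n = 2187, Hamming bound = 145, |C| = 287 > bound (violated).

Step 1: Compute V_q(n, t) = Σ_{j=0}^1 C(n, j) (q−1)^j.
  j = 0: C(7,0)·(2)^0 = 1·1 = 1.
  j = 1: C(7,1)·(2)^1 = 7·2 = 14.
  V_q(n, t) = 1 + 14 = 15.
Step 2: q^n = 3^7 = 2187.
Step 3: Hamming bound ⌊q^n / V_q(n,t)⌋ = ⌊2187/15⌋ = 145.
Step 4: Compare |C| = 287 to 145: violated.
The claimed |C| lies above the Hamming bound, so no 3-ary code of length 7 with d ≥ 3 can have 287 codewords.


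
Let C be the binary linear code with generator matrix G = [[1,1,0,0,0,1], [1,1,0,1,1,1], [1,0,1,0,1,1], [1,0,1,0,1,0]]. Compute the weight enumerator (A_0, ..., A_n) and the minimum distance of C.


Weight distribution: A_0 = 1, A_1 = 1, A_2 = 2, A_3 = 6, A_4 = 5, A_5 = 1. Minimum distance d = 1.

Enumerate all 2^4 = 16 messages m ∈ F_2^4.
For each, compute codeword c = mG in F_2^6, then tally its weight.
  m = 0000 → c = 000000, weight = 0.
  m = 1000 → c = 110001, weight = 3.
  m = 0100 → c = 110111, weight = 5.
  m = 1100 → c = 000110, weight = 2.
  m = 0010 → c = 101011, weight = 4.
  m = 1010 → c = 011010, weight = 3.
  m = 0110 → c = 011100, weight = 3.
  m = 1110 → c = 101101, weight = 4.
  m = 0001 → c = 101010, weight = 3.
  m = 1001 → c = 011011, weight = 4.
  m = 0101 → c = 011101, weight = 4.
  m = 1101 → c = 101100, weight = 3.
  m = 0011 → c = 000001, weight = 1.
  m = 1011 → c = 110000, weight = 2.
  m = 0111 → c = 110110, weight = 4.
  m = 1111 → c = 000111, weight = 3.
Tally weights:
  weight 0: 1 codewords.
  weight 1: 1 codewords.
  weight 2: 2 codewords.
  weight 3: 6 codewords.
  weight 4: 5 codewords.
  weight 5: 1 codewords.
Minimum distance d = smallest w > 0 with A_w > 0 = 1.
Sanity: Σ A_w = 16 = 2^4 = 16 ✓.


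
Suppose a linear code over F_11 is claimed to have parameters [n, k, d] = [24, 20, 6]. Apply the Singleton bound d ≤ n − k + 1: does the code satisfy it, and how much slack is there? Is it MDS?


Singleton RHS = n − k + 1 = 5, slack = -1, bound violated (no such code; not MDS).

Singleton bound: d ≤ n − k + 1.
Here n = 24, k = 20, so n − k + 1 = 5.
Given d = 6, check d ≤ 5: NO.
Slack = (n − k + 1) − d = -1.
The slack is negative: d = 6 exceeds n − k + 1 = 5 by 1, so the Singleton bound is violated and no linear [24, 20, 6]_11 code can exist. In particular it is not MDS (MDS requires d = n − k + 1 exactly).
Description: the claimed parameters are [24, 20, 6]_11; such a code would be impossible (violates the Singleton bound).


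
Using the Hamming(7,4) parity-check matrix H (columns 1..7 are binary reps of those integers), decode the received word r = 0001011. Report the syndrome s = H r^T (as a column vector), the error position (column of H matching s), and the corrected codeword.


s = (1, 0, 1)^T, error position = 5, corrected codeword c = 0001111

Compute s = H r^T mod 2 one row at a time:
  s_1 = 1 + 0 + 1 + 1 = 3 ≡ 1 (mod 2).
  s_2 = 0 + 0 + 1 + 1 = 2 ≡ 0 (mod 2).
  s_3 = 0 + 0 + 0 + 1 = 1 ≡ 1 (mod 2).
s = (1, 0, 1)^T — this equals column 5 of H (binary 101), so error is at position 5.
Correct: flip bit 5 of r = 0001011 to get c = 0001111.


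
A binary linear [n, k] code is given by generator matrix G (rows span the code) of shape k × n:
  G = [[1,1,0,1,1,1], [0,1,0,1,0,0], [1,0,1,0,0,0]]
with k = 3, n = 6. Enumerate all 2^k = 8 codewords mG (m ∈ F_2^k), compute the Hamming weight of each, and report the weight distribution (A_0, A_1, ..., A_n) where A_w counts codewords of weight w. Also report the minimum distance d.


Weight distribution: A_0 = 1, A_2 = 2, A_3 = 2, A_4 = 1, A_5 = 2. Minimum distance d = 2.

Enumerate all 2^3 = 8 messages m ∈ F_2^3.
For each, compute codeword c = mG in F_2^6, then tally its weight.
  m = 000 → c = 000000, weight = 0.
  m = 100 → c = 110111, weight = 5.
  m = 010 → c = 010100, weight = 2.
  m = 110 → c = 100011, weight = 3.
  m = 001 → c = 101000, weight = 2.
  m = 101 → c = 011111, weight = 5.
  m = 011 → c = 111100, weight = 4.
  m = 111 → c = 001011, weight = 3.
Tally weights:
  weight 0: 1 codewords.
  weight 2: 2 codewords.
  weight 3: 2 codewords.
  weight 4: 1 codewords.
  weight 5: 2 codewords.
Minimum distance d = smallest w > 0 with A_w > 0 = 2.
Sanity: Σ A_w = 8 = 2^3 = 8 ✓.


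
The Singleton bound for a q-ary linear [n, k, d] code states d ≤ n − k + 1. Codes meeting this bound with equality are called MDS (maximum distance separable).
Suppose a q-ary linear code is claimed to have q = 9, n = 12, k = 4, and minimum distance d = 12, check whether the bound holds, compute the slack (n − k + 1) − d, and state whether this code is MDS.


Singleton RHS = n − k + 1 = 9, slack = -3, bound violated (no such code; not MDS).

Singleton bound: d ≤ n − k + 1.
Here n = 12, k = 4, so n − k + 1 = 9.
Given d = 12, check d ≤ 9: NO.
Slack = (n − k + 1) − d = -3.
The slack is negative: d = 12 exceeds n − k + 1 = 9 by 3, so the Singleton bound is violated and no linear [12, 4, 12]_9 code can exist. In particular it is not MDS (MDS requires d = n − k + 1 exactly).
Description: the claimed parameters are [12, 4, 12]_9; such a code would be impossible (violates the Singleton bound).


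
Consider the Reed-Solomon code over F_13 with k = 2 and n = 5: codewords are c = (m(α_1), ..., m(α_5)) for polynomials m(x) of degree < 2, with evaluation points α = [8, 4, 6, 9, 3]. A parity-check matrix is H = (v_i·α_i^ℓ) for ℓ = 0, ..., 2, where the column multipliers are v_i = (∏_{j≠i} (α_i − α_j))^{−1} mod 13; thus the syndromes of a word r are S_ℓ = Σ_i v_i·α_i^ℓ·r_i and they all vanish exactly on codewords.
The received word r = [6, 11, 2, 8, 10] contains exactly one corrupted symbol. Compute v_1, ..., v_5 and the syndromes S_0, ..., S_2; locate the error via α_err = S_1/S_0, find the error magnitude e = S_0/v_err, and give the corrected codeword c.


S = (12, 10, 4), error at position 5, error magnitude e = 1, c = [6, 11, 2, 8, 9].

Step 1: column multipliers v_i = (∏_{j≠i}(α_i − α_j))^{−1} mod 13.
  i = 1 (α = 8): (8−4)(8−6)(8−9)(8−3) = 4·2·(−1)·5 = −40 ≡ 12, so v_1 = 12^{−1} = 12 (mod 13).
  i = 2 (α = 4): (4−8)(4−6)(4−9)(4−3) = (−4)·(−2)·(−5)·1 = −40 ≡ 12, so v_2 = 12^{−1} = 12 (mod 13).
  i = 3 (α = 6): (6−8)(6−4)(6−9)(6−3) = (−2)·2·(−3)·3 = 36 ≡ 10, so v_3 = 10^{−1} = 4 (mod 13).
  i = 4 (α = 9): (9−8)(9−4)(9−6)(9−3) = 1·5·3·6 = 90 ≡ 12, so v_4 = 12^{−1} = 12 (mod 13).
  i = 5 (α = 3): (3−8)(3−4)(3−6)(3−9) = (−5)·(−1)·(−3)·(−6) = 90 ≡ 12, so v_5 = 12^{−1} = 12 (mod 13).
  v = [12, 12, 4, 12, 12].
Step 2: syndromes of r = [6, 11, 2, 8, 10] (all sums mod 13).
  S_0 = Σ v_i r_i = 12·6 + 12·11 + 4·2 + 12·8 + 12·10 = 428 ≡ 12.
  S_1 = Σ v_i α_i r_i = 12·8·6 + 12·4·11 + 4·6·2 + 12·9·8 + 12·3·10 = 2376 ≡ 10.
  α_i^2 mod 13 = [12, 3, 10, 3, 9].
  S_2 = Σ v_i α_i^2 r_i = 12·12·6 + 12·3·11 + 4·10·2 + 12·3·8 + 12·9·10 = 2708 ≡ 4.
  S = (12, 10, 4) ≠ 0, so r is not a codeword (an error is present).
Step 3: locate the error. For a single error e at position i, S_ℓ = v_i·e·α_i^ℓ, so α_err = S_1/S_0.
  S_0^{−1} = 12^{−1} = 12 (mod 13), so α_err = 10·12 = 120 ≡ 3 = α_5. Error position i = 5.
  Consistency check: S_2/S_1 = 4·4 = 16 ≡ 3 = α_err ✓ (single-error assumption holds).
Step 4: error magnitude e = S_0/v_5 = S_0·∏_{j≠5}(α_5 − α_j) = 12·12 = 144 ≡ 1 (mod 13).
Step 5: correct position 5: c_5 = r_5 − e = 10 − 1 ≡ 9 (mod 13). Hence c = [6, 11, 2, 8, 9].
  Check: interpolating c through the α_i gives m(x) = 3 + 2·x (degree < 2) with m(α_i) = c_i for every i, so c is indeed a codeword.


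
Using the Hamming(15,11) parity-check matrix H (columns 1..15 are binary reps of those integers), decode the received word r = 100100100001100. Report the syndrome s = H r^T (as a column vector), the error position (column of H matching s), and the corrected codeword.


s = (0, 0, 1, 1)^T, error position = 3, corrected codeword c = 101100100001100

Compute s = H r^T mod 2 one row at a time:
  s_1 = 0 + 0 + 0 + 0 + 1 + 1 + 0 + 0 = 2 ≡ 0 (mod 2).
  s_2 = 1 + 0 + 0 + 1 + 1 + 1 + 0 + 0 = 4 ≡ 0 (mod 2).
  s_3 = 0 + 0 + 0 + 1 + 0 + 0 + 0 + 0 = 1 ≡ 1 (mod 2).
  s_4 = 1 + 0 + 0 + 1 + 0 + 0 + 1 + 0 = 3 ≡ 1 (mod 2).
s = (0, 0, 1, 1)^T — this equals column 3 of H (binary 0011), so error is at position 3.
Correct: flip bit 3 of r = 100100100001100 to get c = 101100100001100.


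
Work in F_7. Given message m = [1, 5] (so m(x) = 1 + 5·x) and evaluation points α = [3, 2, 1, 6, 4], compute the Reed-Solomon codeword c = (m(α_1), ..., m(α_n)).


c = [2, 4, 6, 3, 0]

Message polynomial: m(x) = 1 + 5·x (mod 7).
For each evaluation point α_i, compute m(α_i) mod 7:
  α_1 = 3: Horner steps 5 → 2, so m(3) = 2.
  α_2 = 2: Horner steps 5 → 4, so m(2) = 4.
  α_3 = 1: Horner steps 5 → 6, so m(1) = 6.
  α_4 = 6: Horner steps 5 → 3, so m(6) = 3.
  α_5 = 4: Horner steps 5 → 0, so m(4) = 0.
Codeword c = [2, 4, 6, 3, 0] ∈ F_7^5.


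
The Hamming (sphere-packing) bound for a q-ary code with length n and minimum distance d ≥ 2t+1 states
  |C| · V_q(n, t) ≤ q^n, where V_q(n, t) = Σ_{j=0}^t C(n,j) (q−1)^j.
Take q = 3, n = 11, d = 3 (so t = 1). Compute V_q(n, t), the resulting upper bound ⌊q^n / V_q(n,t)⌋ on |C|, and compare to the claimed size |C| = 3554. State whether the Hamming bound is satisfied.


V_q(n, t) = 23, q^n = 177147, Hamming bound = 7702, |C| = 3554 ≤ bound (satisfied).

Step 1: Compute V_q(n, t) = Σ_{j=0}^1 C(n, j) (q−1)^j.
  j = 0: C(11,0)·(2)^0 = 1·1 = 1.
  j = 1: C(11,1)·(2)^1 = 11·2 = 22.
  V_q(n, t) = 1 + 22 = 23.
Step 2: q^n = 3^11 = 177147.
Step 3: Hamming bound ⌊q^n / V_q(n,t)⌋ = ⌊177147/23⌋ = 7702.
Step 4: Compare |C| = 3554 to 7702: satisfied.
The claimed |C| lies below the Hamming bound.


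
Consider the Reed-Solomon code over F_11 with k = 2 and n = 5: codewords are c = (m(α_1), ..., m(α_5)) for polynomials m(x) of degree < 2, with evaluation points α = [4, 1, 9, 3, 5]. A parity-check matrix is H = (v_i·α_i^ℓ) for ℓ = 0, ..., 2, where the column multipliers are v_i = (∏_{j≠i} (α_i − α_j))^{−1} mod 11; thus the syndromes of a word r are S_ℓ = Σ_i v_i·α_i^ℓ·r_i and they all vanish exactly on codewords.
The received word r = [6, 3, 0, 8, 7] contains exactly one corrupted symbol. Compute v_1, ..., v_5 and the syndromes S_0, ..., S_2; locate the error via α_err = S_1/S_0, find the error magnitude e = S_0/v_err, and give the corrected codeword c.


S = (4, 1, 3), error at position 4, error magnitude e = 3, c = [6, 3, 0, 5, 7].

Step 1: column multipliers v_i = (∏_{j≠i}(α_i − α_j))^{−1} mod 11.
  i = 1 (α = 4): (4−1)(4−9)(4−3)(4−5) = 3·(−5)·1·(−1) = 15 ≡ 4, so v_1 = 4^{−1} = 3 (mod 11).
  i = 2 (α = 1): (1−4)(1−9)(1−3)(1−5) = (−3)·(−8)·(−2)·(−4) = 192 ≡ 5, so v_2 = 5^{−1} = 9 (mod 11).
  i = 3 (α = 9): (9−4)(9−1)(9−3)(9−5) = 5·8·6·4 = 960 ≡ 3, so v_3 = 3^{−1} = 4 (mod 11).
  i = 4 (α = 3): (3−4)(3−1)(3−9)(3−5) = (−1)·2·(−6)·(−2) = −24 ≡ 9, so v_4 = 9^{−1} = 5 (mod 11).
  i = 5 (α = 5): (5−4)(5−1)(5−9)(5−3) = 1·4·(−4)·2 = −32 ≡ 1, so v_5 = 1^{−1} = 1 (mod 11).
  v = [3, 9, 4, 5, 1].
Step 2: syndromes of r = [6, 3, 0, 8, 7] (all sums mod 11).
  S_0 = Σ v_i r_i = 3·6 + 9·3 + 4·0 + 5·8 + 1·7 = 92 ≡ 4.
  S_1 = Σ v_i α_i r_i = 3·4·6 + 9·1·3 + 4·9·0 + 5·3·8 + 1·5·7 = 254 ≡ 1.
  α_i^2 mod 11 = [5, 1, 4, 9, 3].
  S_2 = Σ v_i α_i^2 r_i = 3·5·6 + 9·1·3 + 4·4·0 + 5·9·8 + 1·3·7 = 498 ≡ 3.
  S = (4, 1, 3) ≠ 0, so r is not a codeword (an error is present).
Step 3: locate the error. For a single error e at position i, S_ℓ = v_i·e·α_i^ℓ, so α_err = S_1/S_0.
  S_0^{−1} = 4^{−1} = 3 (mod 11), so α_err = 1·3 = 3 ≡ 3 = α_4. Error position i = 4.
  Consistency check: S_2/S_1 = 3·1 = 3 ≡ 3 = α_err ✓ (single-error assumption holds).
Step 4: error magnitude e = S_0/v_4 = S_0·∏_{j≠4}(α_4 − α_j) = 4·9 = 36 ≡ 3 (mod 11).
Step 5: correct position 4: c_4 = r_4 − e = 8 − 3 ≡ 5 (mod 11). Hence c = [6, 3, 0, 5, 7].
  Check: interpolating c through the α_i gives m(x) = 2 + 1·x (degree < 2) with m(α_i) = c_i for every i, so c is indeed a codeword.


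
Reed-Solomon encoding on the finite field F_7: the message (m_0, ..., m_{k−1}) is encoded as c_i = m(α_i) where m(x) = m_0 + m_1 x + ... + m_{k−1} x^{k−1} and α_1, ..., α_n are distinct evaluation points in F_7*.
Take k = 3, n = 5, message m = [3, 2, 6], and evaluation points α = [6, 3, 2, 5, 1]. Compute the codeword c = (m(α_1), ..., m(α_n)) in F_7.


c = [0, 0, 3, 2, 4]

Message polynomial: m(x) = 3 + 2·x + 6·x^2 (mod 7).
For each evaluation point α_i, compute m(α_i) mod 7:
  α_1 = 6: Horner steps 6 → 3 → 0, so m(6) = 0.
  α_2 = 3: Horner steps 6 → 6 → 0, so m(3) = 0.
  α_3 = 2: Horner steps 6 → 0 → 3, so m(2) = 3.
  α_4 = 5: Horner steps 6 → 4 → 2, so m(5) = 2.
  α_5 = 1: Horner steps 6 → 1 → 4, so m(1) = 4.
Codeword c = [0, 0, 3, 2, 4] ∈ F_7^5.


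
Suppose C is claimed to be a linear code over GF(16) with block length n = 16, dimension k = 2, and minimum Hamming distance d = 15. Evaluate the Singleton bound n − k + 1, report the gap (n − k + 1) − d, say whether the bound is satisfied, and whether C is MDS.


Singleton RHS = n − k + 1 = 15, slack = 0, bound satisfied, MDS.

Singleton bound: d ≤ n − k + 1.
Here n = 16, k = 2, so n − k + 1 = 15.
Given d = 15, check d ≤ 15: YES.
Slack = (n − k + 1) − d = 0.
The code is MDS (slack = 0).
Description: the claimed parameters are [16, 2, 15]_16; such a code would be MDS (meets Singleton bound).


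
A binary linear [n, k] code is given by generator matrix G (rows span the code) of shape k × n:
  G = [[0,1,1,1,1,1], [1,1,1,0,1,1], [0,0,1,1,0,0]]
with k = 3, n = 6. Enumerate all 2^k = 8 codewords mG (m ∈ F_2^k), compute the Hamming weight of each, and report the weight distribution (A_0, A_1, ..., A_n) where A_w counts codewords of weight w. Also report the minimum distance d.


Weight distribution: A_0 = 1, A_2 = 3, A_3 = 1, A_5 = 3. Minimum distance d = 2.

Enumerate all 2^3 = 8 messages m ∈ F_2^3.
For each, compute codeword c = mG in F_2^6, then tally its weight.
  m = 000 → c = 000000, weight = 0.
  m = 100 → c = 011111, weight = 5.
  m = 010 → c = 111011, weight = 5.
  m = 110 → c = 100100, weight = 2.
  m = 001 → c = 001100, weight = 2.
  m = 101 → c = 010011, weight = 3.
  m = 011 → c = 110111, weight = 5.
  m = 111 → c = 101000, weight = 2.
Tally weights:
  weight 0: 1 codewords.
  weight 2: 3 codewords.
  weight 3: 1 codewords.
  weight 5: 3 codewords.
Minimum distance d = smallest w > 0 with A_w > 0 = 2.
Sanity: Σ A_w = 8 = 2^3 = 8 ✓.


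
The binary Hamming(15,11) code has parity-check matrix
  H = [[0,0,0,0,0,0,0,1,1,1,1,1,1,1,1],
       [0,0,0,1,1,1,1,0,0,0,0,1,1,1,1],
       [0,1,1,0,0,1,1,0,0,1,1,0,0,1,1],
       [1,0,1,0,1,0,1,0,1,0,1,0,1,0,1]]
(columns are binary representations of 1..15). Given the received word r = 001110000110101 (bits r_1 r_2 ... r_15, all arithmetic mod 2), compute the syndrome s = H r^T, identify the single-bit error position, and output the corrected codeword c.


s = (0, 0, 0, 1)^T, error position = 1, corrected codeword c = 101110000110101

Compute s = H r^T mod 2 one row at a time:
  s_1 = 0 + 0 + 1 + 1 + 0 + 1 + 0 + 1 = 4 ≡ 0 (mod 2).
  s_2 = 1 + 1 + 0 + 0 + 0 + 1 + 0 + 1 = 4 ≡ 0 (mod 2).
  s_3 = 0 + 1 + 0 + 0 + 1 + 1 + 0 + 1 = 4 ≡ 0 (mod 2).
  s_4 = 0 + 1 + 1 + 0 + 0 + 1 + 1 + 1 = 5 ≡ 1 (mod 2).
s = (0, 0, 0, 1)^T — this equals column 1 of H (binary 0001), so error is at position 1.
Correct: flip bit 1 of r = 001110000110101 to get c = 101110000110101.


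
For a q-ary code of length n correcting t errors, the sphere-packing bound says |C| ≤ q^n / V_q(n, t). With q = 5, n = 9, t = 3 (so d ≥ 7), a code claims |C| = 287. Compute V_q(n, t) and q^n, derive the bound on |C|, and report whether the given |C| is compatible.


V_q(n, t) = 5989, q^n = 1953125, Hamming bound = 326, |C| = 287 ≤ bound (satisfied).

Step 1: Compute V_q(n, t) = Σ_{j=0}^3 C(n, j) (q−1)^j.
  j = 0: C(9,0)·(4)^0 = 1·1 = 1.
  j = 1: C(9,1)·(4)^1 = 9·4 = 36.
  j = 2: C(9,2)·(4)^2 = 36·16 = 576.
  j = 3: C(9,3)·(4)^3 = 84·64 = 5376.
  V_q(n, t) = 1 + 36 + 576 + 5376 = 5989.
Step 2: q^n = 5^9 = 1953125.
Step 3: Hamming bound ⌊q^n / V_q(n,t)⌋ = ⌊1953125/5989⌋ = 326.
Step 4: Compare |C| = 287 to 326: satisfied.
The claimed |C| lies below the Hamming bound.


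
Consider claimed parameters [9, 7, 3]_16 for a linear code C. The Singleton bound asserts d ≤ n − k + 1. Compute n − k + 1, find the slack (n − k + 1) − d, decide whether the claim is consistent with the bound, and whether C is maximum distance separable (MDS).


Singleton RHS = n − k + 1 = 3, slack = 0, bound satisfied, MDS.

Singleton bound: d ≤ n − k + 1.
Here n = 9, k = 7, so n − k + 1 = 3.
Given d = 3, check d ≤ 3: YES.
Slack = (n − k + 1) − d = 0.
The code is MDS (slack = 0).
Description: the claimed parameters are [9, 7, 3]_16; such a code would be MDS (meets Singleton bound).


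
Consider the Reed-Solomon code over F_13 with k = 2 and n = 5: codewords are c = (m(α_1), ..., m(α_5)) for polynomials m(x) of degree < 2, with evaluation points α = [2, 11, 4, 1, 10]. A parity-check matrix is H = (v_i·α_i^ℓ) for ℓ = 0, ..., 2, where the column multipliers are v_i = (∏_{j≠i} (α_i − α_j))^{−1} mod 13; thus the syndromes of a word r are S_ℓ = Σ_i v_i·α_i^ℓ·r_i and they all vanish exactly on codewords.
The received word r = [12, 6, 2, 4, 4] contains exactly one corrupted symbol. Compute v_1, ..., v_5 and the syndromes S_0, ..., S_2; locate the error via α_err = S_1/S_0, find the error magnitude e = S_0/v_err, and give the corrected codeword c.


S = (11, 6, 8), error at position 5, error magnitude e = 6, c = [12, 6, 2, 4, 11].

Step 1: column multipliers v_i = (∏_{j≠i}(α_i − α_j))^{−1} mod 13.
  i = 1 (α = 2): (2−11)(2−4)(2−1)(2−10) = (−9)·(−2)·1·(−8) = −144 ≡ 12, so v_1 = 12^{−1} = 12 (mod 13).
  i = 2 (α = 11): (11−2)(11−4)(11−1)(11−10) = 9·7·10·1 = 630 ≡ 6, so v_2 = 6^{−1} = 11 (mod 13).
  i = 3 (α = 4): (4−2)(4−11)(4−1)(4−10) = 2·(−7)·3·(−6) = 252 ≡ 5, so v_3 = 5^{−1} = 8 (mod 13).
  i = 4 (α = 1): (1−2)(1−11)(1−4)(1−10) = (−1)·(−10)·(−3)·(−9) = 270 ≡ 10, so v_4 = 10^{−1} = 4 (mod 13).
  i = 5 (α = 10): (10−2)(10−11)(10−4)(10−1) = 8·(−1)·6·9 = −432 ≡ 10, so v_5 = 10^{−1} = 4 (mod 13).
  v = [12, 11, 8, 4, 4].
Step 2: syndromes of r = [12, 6, 2, 4, 4] (all sums mod 13).
  S_0 = Σ v_i r_i = 12·12 + 11·6 + 8·2 + 4·4 + 4·4 = 258 ≡ 11.
  S_1 = Σ v_i α_i r_i = 12·2·12 + 11·11·6 + 8·4·2 + 4·1·4 + 4·10·4 = 1254 ≡ 6.
  α_i^2 mod 13 = [4, 4, 3, 1, 9].
  S_2 = Σ v_i α_i^2 r_i = 12·4·12 + 11·4·6 + 8·3·2 + 4·1·4 + 4·9·4 = 1048 ≡ 8.
  S = (11, 6, 8) ≠ 0, so r is not a codeword (an error is present).
Step 3: locate the error. For a single error e at position i, S_ℓ = v_i·e·α_i^ℓ, so α_err = S_1/S_0.
  S_0^{−1} = 11^{−1} = 6 (mod 13), so α_err = 6·6 = 36 ≡ 10 = α_5. Error position i = 5.
  Consistency check: S_2/S_1 = 8·11 = 88 ≡ 10 = α_err ✓ (single-error assumption holds).
Step 4: error magnitude e = S_0/v_5 = S_0·∏_{j≠5}(α_5 − α_j) = 11·10 = 110 ≡ 6 (mod 13).
Step 5: correct position 5: c_5 = r_5 − e = 4 − 6 ≡ 11 (mod 13). Hence c = [12, 6, 2, 4, 11].
  Check: interpolating c through the α_i gives m(x) = 9 + 8·x (degree < 2) with m(α_i) = c_i for every i, so c is indeed a codeword.


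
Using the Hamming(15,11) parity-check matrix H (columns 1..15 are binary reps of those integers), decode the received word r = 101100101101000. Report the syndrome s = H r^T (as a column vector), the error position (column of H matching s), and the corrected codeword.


s = (1, 1, 1, 0)^T, error position = 14, corrected codeword c = 101100101101010

Compute s = H r^T mod 2 one row at a time:
  s_1 = 0 + 1 + 1 + 0 + 1 + 0 + 0 + 0 = 3 ≡ 1 (mod 2).
  s_2 = 1 + 0 + 0 + 1 + 1 + 0 + 0 + 0 = 3 ≡ 1 (mod 2).
  s_3 = 0 + 1 + 0 + 1 + 1 + 0 + 0 + 0 = 3 ≡ 1 (mod 2).
  s_4 = 1 + 1 + 0 + 1 + 1 + 0 + 0 + 0 = 4 ≡ 0 (mod 2).
s = (1, 1, 1, 0)^T — this equals column 14 of H (binary 1110), so error is at position 14.
Correct: flip bit 14 of r = 101100101101000 to get c = 101100101101010.


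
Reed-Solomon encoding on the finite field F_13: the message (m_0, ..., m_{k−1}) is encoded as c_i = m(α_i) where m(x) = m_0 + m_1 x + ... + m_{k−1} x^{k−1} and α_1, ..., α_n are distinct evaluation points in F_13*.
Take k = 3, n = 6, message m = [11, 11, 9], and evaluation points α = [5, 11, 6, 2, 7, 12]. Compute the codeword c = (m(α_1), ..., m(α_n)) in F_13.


c = [5, 12, 11, 4, 9, 9]

Message polynomial: m(x) = 11 + 11·x + 9·x^2 (mod 13).
For each evaluation point α_i, compute m(α_i) mod 13:
  α_1 = 5: Horner steps 9 → 4 → 5, so m(5) = 5.
  α_2 = 11: Horner steps 9 → 6 → 12, so m(11) = 12.
  α_3 = 6: Horner steps 9 → 0 → 11, so m(6) = 11.
  α_4 = 2: Horner steps 9 → 3 → 4, so m(2) = 4.
  α_5 = 7: Horner steps 9 → 9 → 9, so m(7) = 9.
  α_6 = 12: Horner steps 9 → 2 → 9, so m(12) = 9.
Codeword c = [5, 12, 11, 4, 9, 9] ∈ F_13^6.


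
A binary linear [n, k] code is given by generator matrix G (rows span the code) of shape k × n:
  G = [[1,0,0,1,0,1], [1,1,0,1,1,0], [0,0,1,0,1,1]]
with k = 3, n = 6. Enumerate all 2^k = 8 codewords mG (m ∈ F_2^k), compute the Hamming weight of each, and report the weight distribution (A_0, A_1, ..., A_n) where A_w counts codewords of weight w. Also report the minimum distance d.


Weight distribution: A_0 = 1, A_2 = 1, A_3 = 3, A_4 = 2, A_5 = 1. Minimum distance d = 2.

Enumerate all 2^3 = 8 messages m ∈ F_2^3.
For each, compute codeword c = mG in F_2^6, then tally its weight.
  m = 000 → c = 000000, weight = 0.
  m = 100 → c = 100101, weight = 3.
  m = 010 → c = 110110, weight = 4.
  m = 110 → c = 010011, weight = 3.
  m = 001 → c = 001011, weight = 3.
  m = 101 → c = 101110, weight = 4.
  m = 011 → c = 111101, weight = 5.
  m = 111 → c = 011000, weight = 2.
Tally weights:
  weight 0: 1 codewords.
  weight 2: 1 codewords.
  weight 3: 3 codewords.
  weight 4: 2 codewords.
  weight 5: 1 codewords.
Minimum distance d = smallest w > 0 with A_w > 0 = 2.
Sanity: Σ A_w = 8 = 2^3 = 8 ✓.


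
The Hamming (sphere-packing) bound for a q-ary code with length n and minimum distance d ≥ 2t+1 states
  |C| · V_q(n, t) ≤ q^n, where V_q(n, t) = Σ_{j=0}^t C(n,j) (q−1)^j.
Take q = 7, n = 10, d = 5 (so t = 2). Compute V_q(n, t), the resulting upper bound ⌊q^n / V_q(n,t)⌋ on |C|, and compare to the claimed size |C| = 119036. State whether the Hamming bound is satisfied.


V_q(n, t) = 1681, q^n = 282475249, Hamming bound = 168040, |C| = 119036 ≤ bound (satisfied).

Step 1: Compute V_q(n, t) = Σ_{j=0}^2 C(n, j) (q−1)^j.
  j = 0: C(10,0)·(6)^0 = 1·1 = 1.
  j = 1: C(10,1)·(6)^1 = 10·6 = 60.
  j = 2: C(10,2)·(6)^2 = 45·36 = 1620.
  V_q(n, t) = 1 + 60 + 1620 = 1681.
Step 2: q^n = 7^10 = 282475249.
Step 3: Hamming bound ⌊q^n / V_q(n,t)⌋ = ⌊282475249/1681⌋ = 168040.
Step 4: Compare |C| = 119036 to 168040: satisfied.
The claimed |C| lies below the Hamming bound.


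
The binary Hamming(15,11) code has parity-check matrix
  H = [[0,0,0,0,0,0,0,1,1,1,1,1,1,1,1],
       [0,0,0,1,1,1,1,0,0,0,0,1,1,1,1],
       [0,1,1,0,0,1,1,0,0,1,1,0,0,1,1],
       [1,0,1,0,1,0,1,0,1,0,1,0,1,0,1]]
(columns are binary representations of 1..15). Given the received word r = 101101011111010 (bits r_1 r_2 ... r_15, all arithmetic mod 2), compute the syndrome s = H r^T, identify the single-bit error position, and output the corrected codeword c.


s = (0, 0, 1, 0)^T, error position = 2, corrected codeword c = 111101011111010

Compute s = H r^T mod 2 one row at a time:
  s_1 = 1 + 1 + 1 + 1 + 1 + 0 + 1 + 0 = 6 ≡ 0 (mod 2).
  s_2 = 1 + 0 + 1 + 0 + 1 + 0 + 1 + 0 = 4 ≡ 0 (mod 2).
  s_3 = 0 + 1 + 1 + 0 + 1 + 1 + 1 + 0 = 5 ≡ 1 (mod 2).
  s_4 = 1 + 1 + 0 + 0 + 1 + 1 + 0 + 0 = 4 ≡ 0 (mod 2).
s = (0, 0, 1, 0)^T — this equals column 2 of H (binary 0010), so error is at position 2.
Correct: flip bit 2 of r = 101101011111010 to get c = 111101011111010.


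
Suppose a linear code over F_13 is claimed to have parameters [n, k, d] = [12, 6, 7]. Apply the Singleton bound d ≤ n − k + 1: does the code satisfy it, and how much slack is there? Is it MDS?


Singleton RHS = n − k + 1 = 7, slack = 0, bound satisfied, MDS.

Singleton bound: d ≤ n − k + 1.
Here n = 12, k = 6, so n − k + 1 = 7.
Given d = 7, check d ≤ 7: YES.
Slack = (n − k + 1) − d = 0.
The code is MDS (slack = 0).
Description: the claimed parameters are [12, 6, 7]_13; such a code would be MDS (meets Singleton bound).


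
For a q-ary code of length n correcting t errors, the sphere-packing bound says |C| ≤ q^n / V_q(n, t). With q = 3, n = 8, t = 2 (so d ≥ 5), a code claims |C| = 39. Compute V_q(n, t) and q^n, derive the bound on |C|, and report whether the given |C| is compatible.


V_q(n, t) = 129, q^n = 6561, Hamming bound = 50, |C| = 39 ≤ bound (satisfied).

Step 1: Compute V_q(n, t) = Σ_{j=0}^2 C(n, j) (q−1)^j.
  j = 0: C(8,0)·(2)^0 = 1·1 = 1.
  j = 1: C(8,1)·(2)^1 = 8·2 = 16.
  j = 2: C(8,2)·(2)^2 = 28·4 = 112.
  V_q(n, t) = 1 + 16 + 112 = 129.
Step 2: q^n = 3^8 = 6561.
Step 3: Hamming bound ⌊q^n / V_q(n,t)⌋ = ⌊6561/129⌋ = 50.
Step 4: Compare |C| = 39 to 50: satisfied.
The claimed |C| lies below the Hamming bound.


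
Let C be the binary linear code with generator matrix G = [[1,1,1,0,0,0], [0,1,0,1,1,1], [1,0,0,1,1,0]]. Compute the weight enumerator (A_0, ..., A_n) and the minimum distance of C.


Weight distribution: A_0 = 1, A_2 = 1, A_3 = 3, A_4 = 2, A_5 = 1. Minimum distance d = 2.

Enumerate all 2^3 = 8 messages m ∈ F_2^3.
For each, compute codeword c = mG in F_2^6, then tally its weight.
  m = 000 → c = 000000, weight = 0.
  m = 100 → c = 111000, weight = 3.
  m = 010 → c = 010111, weight = 4.
  m = 110 → c = 101111, weight = 5.
  m = 001 → c = 100110, weight = 3.
  m = 101 → c = 011110, weight = 4.
  m = 011 → c = 110001, weight = 3.
  m = 111 → c = 001001, weight = 2.
Tally weights:
  weight 0: 1 codewords.
  weight 2: 1 codewords.
  weight 3: 3 codewords.
  weight 4: 2 codewords.
  weight 5: 1 codewords.
Minimum distance d = smallest w > 0 with A_w > 0 = 2.
Sanity: Σ A_w = 8 = 2^3 = 8 ✓.


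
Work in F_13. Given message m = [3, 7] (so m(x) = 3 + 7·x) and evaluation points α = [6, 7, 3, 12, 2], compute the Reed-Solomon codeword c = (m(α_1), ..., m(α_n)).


c = [6, 0, 11, 9, 4]

Message polynomial: m(x) = 3 + 7·x (mod 13).
For each evaluation point α_i, compute m(α_i) mod 13:
  α_1 = 6: Horner steps 7 → 6, so m(6) = 6.
  α_2 = 7: Horner steps 7 → 0, so m(7) = 0.
  α_3 = 3: Horner steps 7 → 11, so m(3) = 11.
  α_4 = 12: Horner steps 7 → 9, so m(12) = 9.
  α_5 = 2: Horner steps 7 → 4, so m(2) = 4.
Codeword c = [6, 0, 11, 9, 4] ∈ F_13^5.


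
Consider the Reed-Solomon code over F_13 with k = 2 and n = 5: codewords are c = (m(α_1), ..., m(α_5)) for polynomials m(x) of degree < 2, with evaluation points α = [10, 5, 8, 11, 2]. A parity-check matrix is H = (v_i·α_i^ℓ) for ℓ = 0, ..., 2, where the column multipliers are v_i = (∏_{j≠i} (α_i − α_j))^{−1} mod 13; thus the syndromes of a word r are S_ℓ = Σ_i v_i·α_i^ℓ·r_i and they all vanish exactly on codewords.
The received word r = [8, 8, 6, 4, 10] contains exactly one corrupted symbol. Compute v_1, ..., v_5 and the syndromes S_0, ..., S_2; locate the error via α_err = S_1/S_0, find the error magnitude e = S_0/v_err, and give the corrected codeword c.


S = (7, 5, 11), error at position 1, error magnitude e = 12, c = [9, 8, 6, 4, 10].

Step 1: column multipliers v_i = (∏_{j≠i}(α_i − α_j))^{−1} mod 13.
  i = 1 (α = 10): (10−5)(10−8)(10−11)(10−2) = 5·2·(−1)·8 = −80 ≡ 11, so v_1 = 11^{−1} = 6 (mod 13).
  i = 2 (α = 5): (5−10)(5−8)(5−11)(5−2) = (−5)·(−3)·(−6)·3 = −270 ≡ 3, so v_2 = 3^{−1} = 9 (mod 13).
  i = 3 (α = 8): (8−10)(8−5)(8−11)(8−2) = (−2)·3·(−3)·6 = 108 ≡ 4, so v_3 = 4^{−1} = 10 (mod 13).
  i = 4 (α = 11): (11−10)(11−5)(11−8)(11−2) = 1·6·3·9 = 162 ≡ 6, so v_4 = 6^{−1} = 11 (mod 13).
  i = 5 (α = 2): (2−10)(2−5)(2−8)(2−11) = (−8)·(−3)·(−6)·(−9) = 1296 ≡ 9, so v_5 = 9^{−1} = 3 (mod 13).
  v = [6, 9, 10, 11, 3].
Step 2: syndromes of r = [8, 8, 6, 4, 10] (all sums mod 13).
  S_0 = Σ v_i r_i = 6·8 + 9·8 + 10·6 + 11·4 + 3·10 = 254 ≡ 7.
  S_1 = Σ v_i α_i r_i = 6·10·8 + 9·5·8 + 10·8·6 + 11·11·4 + 3·2·10 = 1864 ≡ 5.
  α_i^2 mod 13 = [9, 12, 12, 4, 4].
  S_2 = Σ v_i α_i^2 r_i = 6·9·8 + 9·12·8 + 10·12·6 + 11·4·4 + 3·4·10 = 2312 ≡ 11.
  S = (7, 5, 11) ≠ 0, so r is not a codeword (an error is present).
Step 3: locate the error. For a single error e at position i, S_ℓ = v_i·e·α_i^ℓ, so α_err = S_1/S_0.
  S_0^{−1} = 7^{−1} = 2 (mod 13), so α_err = 5·2 = 10 ≡ 10 = α_1. Error position i = 1.
  Consistency check: S_2/S_1 = 11·8 = 88 ≡ 10 = α_err ✓ (single-error assumption holds).
Step 4: error magnitude e = S_0/v_1 = S_0·∏_{j≠1}(α_1 − α_j) = 7·11 = 77 ≡ 12 (mod 13).
Step 5: correct position 1: c_1 = r_1 − e = 8 − 12 ≡ 9 (mod 13). Hence c = [9, 8, 6, 4, 10].
  Check: interpolating c through the α_i gives m(x) = 7 + 8·x (degree < 2) with m(α_i) = c_i for every i, so c is indeed a codeword.
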